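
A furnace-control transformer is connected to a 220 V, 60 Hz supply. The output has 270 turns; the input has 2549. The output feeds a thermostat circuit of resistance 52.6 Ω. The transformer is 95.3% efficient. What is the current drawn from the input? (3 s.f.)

I_in ≈ 0.0492 A

V_out = 220 × 270/2549 = 23.303 V.
I_out = V_out/R = 23.303/52.6 = 0.44303 A.
P_out = V_out I_out = 23.303 × 0.44303 = 10.324 W.
P_in = P_out/η = 10.324/0.953 = 10.833 W.
I_in = P_in/V_in = 10.833/220 = 0.0492 A.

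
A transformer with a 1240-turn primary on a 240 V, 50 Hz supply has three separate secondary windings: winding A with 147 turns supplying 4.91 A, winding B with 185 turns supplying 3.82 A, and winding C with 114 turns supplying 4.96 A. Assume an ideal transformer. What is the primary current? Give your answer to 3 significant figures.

I_p ≈ 1.61 A

V_A = 240 × 147/1240 = 28.452 V; V_B = 240 × 185/1240 = 35.806 V; V_C = 240 × 114/1240 = 22.065 V.
P_out = V_A I_A + V_B I_B + V_C I_C = 28.452×4.91 + 35.806×3.82 + 22.065×4.96 = 139.70 + 136.78 + 109.44 = 385.92 W.
Ideal ⇒ P_in = P_out, so I_p = P_out/V_p = 385.92/240 = 1.61 A.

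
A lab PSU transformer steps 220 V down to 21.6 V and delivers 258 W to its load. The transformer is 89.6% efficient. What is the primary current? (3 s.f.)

I_p ≈ 1.31 A

P_in = P_out/η = 258/0.896 = 287.95 W.
I_p = P_in/V_p = 287.95/220 = 1.31 A.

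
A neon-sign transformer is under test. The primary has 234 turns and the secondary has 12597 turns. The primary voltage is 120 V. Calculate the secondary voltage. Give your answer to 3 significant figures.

V_s/V_p = N_s/N_p, so V_s = 120 × 12597/234 = 6460 V.

V_s ≈ 6460 V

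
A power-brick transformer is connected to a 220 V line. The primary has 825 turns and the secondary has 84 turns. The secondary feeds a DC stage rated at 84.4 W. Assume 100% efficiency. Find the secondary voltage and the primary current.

V_s = V_p × N_s/N_p = 220 × 84/825 = 22.400 V.
I_s = P/V_s = 84.4/22.400 = 3.7679 A.
I_p = I_s × N_s/N_p = 3.7679 × 84/825 = 0.384 A.

V_s ≈ 22.4 V, I_p ≈ 0.384 A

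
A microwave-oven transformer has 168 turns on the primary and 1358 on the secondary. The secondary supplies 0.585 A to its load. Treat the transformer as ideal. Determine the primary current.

For an ideal transformer I_p/I_s = N_s/N_p, so I_p = 0.585 × 1358/168 = 4.73 A.

I_p ≈ 4.73 A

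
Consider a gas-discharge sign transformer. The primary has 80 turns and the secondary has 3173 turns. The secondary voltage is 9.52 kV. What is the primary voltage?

V_p/V_s = N_p/N_s, so V_p = 9520 × 80/3173 = 240 V.

V_p ≈ 240 V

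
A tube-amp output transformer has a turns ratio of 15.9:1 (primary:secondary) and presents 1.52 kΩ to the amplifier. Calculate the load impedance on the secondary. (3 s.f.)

Z_s = Z_p/(N_p/N_s)² = 1520/15.9² = 6.01 Ω.

Z_s ≈ 6.01 Ω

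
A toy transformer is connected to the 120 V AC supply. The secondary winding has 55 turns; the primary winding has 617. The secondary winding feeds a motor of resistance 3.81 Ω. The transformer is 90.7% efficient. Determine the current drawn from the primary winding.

V_s = 120 × 55/617 = 10.697 V.
I_s = V_s/R = 10.697/3.81 = 2.8076 A.
P_out = V_s I_s = 10.697 × 2.8076 = 30.033 W.
P_in = P_out/η = 30.033/0.907 = 33.112 W.
I_p = P_in/V_p = 33.112/120 = 0.276 A.

I_p ≈ 0.276 A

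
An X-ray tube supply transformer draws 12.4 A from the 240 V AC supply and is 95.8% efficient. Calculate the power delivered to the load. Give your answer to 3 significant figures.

P_in = V_p I_p = 240 × 12.4 = 2976.0 W.
P_out = η P_in = 0.958 × 2976.0 = 2850 W.

P_out ≈ 2850 W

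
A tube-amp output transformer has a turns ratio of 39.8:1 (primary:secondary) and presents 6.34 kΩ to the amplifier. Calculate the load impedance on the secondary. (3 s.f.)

Z_s = Z_p/(N_p/N_s)² = 6340/39.8² = 4.00 Ω.

Z_s ≈ 4.00 Ω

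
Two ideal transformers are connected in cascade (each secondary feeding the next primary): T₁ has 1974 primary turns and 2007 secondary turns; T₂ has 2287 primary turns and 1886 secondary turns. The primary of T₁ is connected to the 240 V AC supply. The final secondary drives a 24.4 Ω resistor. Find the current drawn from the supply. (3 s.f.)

Secondary of T₁: V = 240.00 × 2007/1974 = 244.01 V.
Secondary of T₂: V = 244.01 × 1886/2287 = 201.23 V.
I_load = 201.23/24.4 = 8.2470 A, so P_out = 201.23 × 8.2470 = 1659.5 W.
All ideal ⇒ P_in = P_out, so I_supply = 1659.5/240 = 6.91 A.

I_supply ≈ 6.91 A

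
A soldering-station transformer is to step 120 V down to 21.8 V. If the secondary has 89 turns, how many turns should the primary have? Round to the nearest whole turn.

N_p/N_s = V_p/V_s, so N_p = 89 × 120/21.8 = 489.9 ≈ 490 turns.

N_p = 490 turns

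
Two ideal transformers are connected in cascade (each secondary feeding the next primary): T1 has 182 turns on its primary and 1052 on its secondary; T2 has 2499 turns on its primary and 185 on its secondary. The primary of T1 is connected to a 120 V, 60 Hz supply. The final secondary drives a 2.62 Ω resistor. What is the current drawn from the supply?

Secondary of T1: V = 120.00 × 1052/182 = 693.63 V.
Secondary of T2: V = 693.63 × 185/2499 = 51.349 V.
I_load = 51.349/2.62 = 19.599 A, so P_out = 51.349 × 19.599 = 1006.4 W.
All ideal ⇒ P_in = P_out, so I_supply = 1006.4/120 = 8.39 A.

I_supply ≈ 8.39 A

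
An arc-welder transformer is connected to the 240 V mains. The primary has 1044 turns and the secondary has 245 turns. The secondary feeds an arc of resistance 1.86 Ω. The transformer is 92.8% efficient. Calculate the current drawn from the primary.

V_s = 240 × 245/1044 = 56.322 V.
I_s = V_s/R = 56.322/1.86 = 30.281 A.
P_out = V_s I_s = 56.322 × 30.281 = 1705.5 W.
P_in = P_out/η = 1705.5/0.928 = 1837.8 W.
I_p = P_in/V_p = 1837.8/240 = 7.66 A.

I_p ≈ 7.66 A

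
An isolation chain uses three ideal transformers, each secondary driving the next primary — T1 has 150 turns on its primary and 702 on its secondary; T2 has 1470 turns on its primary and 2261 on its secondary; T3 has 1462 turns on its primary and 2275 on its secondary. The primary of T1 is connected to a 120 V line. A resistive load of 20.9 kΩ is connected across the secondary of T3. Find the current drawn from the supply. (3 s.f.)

I_supply ≈ 0.720 A

After T1: V = 120.00 × 702/150 = 561.60 V.
After T2: V = 561.60 × 2261/1470 = 863.79 V.
After T3: V = 863.79 × 2275/1462 = 1344.1 V.
I_load = 1344.1/20900 = 0.064313 A, so P_out = 1344.1 × 0.064313 = 86.446 W.
All ideal ⇒ P_in = P_out, so I_supply = 86.446/120 = 0.720 A.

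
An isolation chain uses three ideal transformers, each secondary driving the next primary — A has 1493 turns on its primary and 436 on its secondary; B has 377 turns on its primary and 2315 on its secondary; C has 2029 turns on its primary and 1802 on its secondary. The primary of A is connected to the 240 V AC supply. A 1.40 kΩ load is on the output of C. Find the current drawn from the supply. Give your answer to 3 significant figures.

I_supply ≈ 0.435 A

Secondary of A: V = 240.00 × 436/1493 = 70.087 V.
Secondary of B: V = 70.087 × 2315/377 = 430.38 V.
Secondary of C: V = 430.38 × 1802/2029 = 382.23 V.
I_load = 382.23/1400 = 0.27302 A, so P_out = 382.23 × 0.27302 = 104.35 W.
All ideal ⇒ P_in = P_out, so I_supply = 104.35/240 = 0.435 A.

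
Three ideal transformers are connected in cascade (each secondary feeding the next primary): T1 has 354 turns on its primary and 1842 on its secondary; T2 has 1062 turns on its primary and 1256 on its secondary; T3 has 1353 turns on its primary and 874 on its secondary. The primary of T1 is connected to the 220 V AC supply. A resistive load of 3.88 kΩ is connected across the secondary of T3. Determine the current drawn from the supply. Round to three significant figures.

I_supply ≈ 0.896 A

Secondary of T1: V = 220.00 × 1842/354 = 1144.7 V.
Secondary of T2: V = 1144.7 × 1256/1062 = 1353.9 V.
Secondary of T3: V = 1353.9 × 874/1353 = 874.56 V.
I_load = 874.56/3880 = 0.22540 A, so P_out = 874.56 × 0.22540 = 197.13 W.
All ideal ⇒ P_in = P_out, so I_supply = 197.13/220 = 0.896 A.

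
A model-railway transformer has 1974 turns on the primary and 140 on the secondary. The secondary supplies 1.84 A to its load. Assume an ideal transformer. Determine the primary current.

I_p ≈ 0.130 A

For an ideal transformer I_p/I_s = N_s/N_p, so I_p = 1.84 × 140/1974 = 0.130 A.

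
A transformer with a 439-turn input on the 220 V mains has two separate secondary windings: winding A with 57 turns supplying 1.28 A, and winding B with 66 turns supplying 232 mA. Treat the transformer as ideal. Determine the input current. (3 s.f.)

V_A = 220 × 57/439 = 28.565 V; V_B = 220 × 66/439 = 33.075 V.
P_out = V_A I_A + V_B I_B = 28.565×1.28 + 33.075×0.232 = 36.563 + 7.6734 = 44.237 W.
Ideal ⇒ P_in = P_out, so I_in = P_out/V_in = 44.237/220 = 0.201 A.

I_in ≈ 0.201 A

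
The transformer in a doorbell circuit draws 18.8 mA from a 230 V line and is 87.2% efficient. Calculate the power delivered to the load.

P_out ≈ 3.77 W

P_in = V_p I_p = 230 × 0.0188 = 4.3240 W.
P_out = η P_in = 0.872 × 4.3240 = 3.77 W.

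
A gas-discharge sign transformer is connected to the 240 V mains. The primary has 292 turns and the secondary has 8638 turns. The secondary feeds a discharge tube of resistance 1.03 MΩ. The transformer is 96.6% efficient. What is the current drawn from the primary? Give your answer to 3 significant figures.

V_s = 240 × 8638/292 = 7099.7 V.
I_s = V_s/R = 7099.7/(1.03×10^6) = 0.0068929 A.
P_out = V_s I_s = 7099.7 × 0.0068929 = 48.938 W.
P_in = P_out/η = 48.938/0.966 = 50.660 W.
I_p = P_in/V_p = 50.660/240 = 0.211 A.

I_p ≈ 0.211 A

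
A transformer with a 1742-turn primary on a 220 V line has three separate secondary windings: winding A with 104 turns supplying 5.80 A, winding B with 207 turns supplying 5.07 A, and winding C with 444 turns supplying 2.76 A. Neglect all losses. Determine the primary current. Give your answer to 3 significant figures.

V_A = 220 × 104/1742 = 13.134 V; V_B = 220 × 207/1742 = 26.142 V; V_C = 220 × 444/1742 = 56.073 V.
P_out = V_A I_A + V_B I_B + V_C I_C = 13.134×5.80 + 26.142×5.07 + 56.073×2.76 = 76.179 + 132.54 + 154.76 = 363.48 W.
Ideal ⇒ P_in = P_out, so I_p = P_out/V_p = 363.48/220 = 1.65 A.

I_p ≈ 1.65 A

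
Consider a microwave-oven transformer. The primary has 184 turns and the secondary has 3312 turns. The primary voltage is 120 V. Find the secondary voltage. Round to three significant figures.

V_s ≈ 2160 V

V_s/V_p = N_s/N_p, so V_s = 120 × 3312/184 = 2160 V.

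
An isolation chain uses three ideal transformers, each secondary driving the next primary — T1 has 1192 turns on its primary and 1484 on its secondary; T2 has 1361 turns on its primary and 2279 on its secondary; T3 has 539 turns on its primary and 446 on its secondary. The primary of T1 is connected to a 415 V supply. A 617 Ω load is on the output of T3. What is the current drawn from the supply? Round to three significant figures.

After T1: V = 415.00 × 1484/1192 = 516.66 V.
After T2: V = 516.66 × 2279/1361 = 865.15 V.
After T3: V = 865.15 × 446/539 = 715.88 V.
I_load = 715.88/617 = 1.1603 A, so P_out = 715.88 × 1.1603 = 830.60 W.
All ideal ⇒ P_in = P_out, so I_supply = 830.60/415 = 2.00 A.

I_supply ≈ 2.00 A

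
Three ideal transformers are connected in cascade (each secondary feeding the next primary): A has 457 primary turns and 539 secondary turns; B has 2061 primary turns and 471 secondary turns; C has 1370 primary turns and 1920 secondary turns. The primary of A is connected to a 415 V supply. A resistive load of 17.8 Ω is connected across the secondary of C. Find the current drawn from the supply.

I_supply ≈ 3.33 A

After A: V = 415.00 × 539/457 = 489.46 V.
After B: V = 489.46 × 471/2061 = 111.86 V.
After C: V = 111.86 × 1920/1370 = 156.76 V.
I_load = 156.76/17.8 = 8.8069 A, so P_out = 156.76 × 8.8069 = 1380.6 W.
All ideal ⇒ P_in = P_out, so I_supply = 1380.6/415 = 3.33 A.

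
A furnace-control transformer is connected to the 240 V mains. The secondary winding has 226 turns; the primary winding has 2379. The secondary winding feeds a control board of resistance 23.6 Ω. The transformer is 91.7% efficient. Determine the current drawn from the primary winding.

V_s = 240 × 226/2379 = 22.799 V.
I_s = V_s/R = 22.799/23.6 = 0.96608 A.
P_out = V_s I_s = 22.799 × 0.96608 = 22.026 W.
P_in = P_out/η = 22.026/0.917 = 24.020 W.
I_p = P_in/V_p = 24.020/240 = 0.100 A.

I_p ≈ 0.100 A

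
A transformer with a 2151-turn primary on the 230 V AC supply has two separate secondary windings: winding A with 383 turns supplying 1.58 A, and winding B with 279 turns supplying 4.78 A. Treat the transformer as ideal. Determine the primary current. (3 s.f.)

I_p ≈ 0.901 A

V_A = 230 × 383/2151 = 40.953 V; V_B = 230 × 279/2151 = 29.833 V.
P_out = V_A I_A + V_B I_B = 40.953×1.58 + 29.833×4.78 = 64.706 + 142.60 = 207.31 W.
Ideal ⇒ P_in = P_out, so I_p = P_out/V_p = 207.31/230 = 0.901 A.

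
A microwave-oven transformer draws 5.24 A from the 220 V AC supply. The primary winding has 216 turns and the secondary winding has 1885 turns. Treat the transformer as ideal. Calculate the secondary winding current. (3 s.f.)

I_s ≈ 0.600 A

I_s/I_p = N_p/N_s, so I_s = 5.24 × 216/1885 = 0.600 A.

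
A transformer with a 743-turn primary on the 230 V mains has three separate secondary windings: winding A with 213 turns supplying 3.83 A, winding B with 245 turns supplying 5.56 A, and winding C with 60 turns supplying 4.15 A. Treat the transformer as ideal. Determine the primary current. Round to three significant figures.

I_p ≈ 3.27 A

V_A = 230 × 213/743 = 65.935 V; V_B = 230 × 245/743 = 75.841 V; V_C = 230 × 60/743 = 18.573 V.
P_out = V_A I_A + V_B I_B + V_C I_C = 65.935×3.83 + 75.841×5.56 + 18.573×4.15 = 252.53 + 421.68 + 77.079 = 751.29 W.
Ideal ⇒ P_in = P_out, so I_p = P_out/V_p = 751.29/230 = 3.27 A.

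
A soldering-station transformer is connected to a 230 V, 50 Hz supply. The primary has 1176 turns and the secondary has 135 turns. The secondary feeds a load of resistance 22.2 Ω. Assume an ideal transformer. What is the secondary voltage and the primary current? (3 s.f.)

V_s ≈ 26.4 V, I_p ≈ 0.137 A

V_s = V_p × N_s/N_p = 230 × 135/1176 = 26.403 V.
I_s = V_s/R = 26.403/22.2 = 1.1893 A.
I_p = I_s × N_s/N_p = 1.1893 × 135/1176 = 0.137 A.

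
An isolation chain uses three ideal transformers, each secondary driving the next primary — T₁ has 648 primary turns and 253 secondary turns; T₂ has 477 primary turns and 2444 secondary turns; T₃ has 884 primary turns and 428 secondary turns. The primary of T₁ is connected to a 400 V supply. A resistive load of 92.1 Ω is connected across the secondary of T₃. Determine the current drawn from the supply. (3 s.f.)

After T₁: V = 400.00 × 253/648 = 156.17 V.
After T₂: V = 156.17 × 2444/477 = 800.18 V.
After T₃: V = 800.18 × 428/884 = 387.42 V.
I_load = 387.42/92.1 = 4.2065 A, so P_out = 387.42 × 4.2065 = 1629.7 W.
All ideal ⇒ P_in = P_out, so I_supply = 1629.7/400 = 4.07 A.

I_supply ≈ 4.07 A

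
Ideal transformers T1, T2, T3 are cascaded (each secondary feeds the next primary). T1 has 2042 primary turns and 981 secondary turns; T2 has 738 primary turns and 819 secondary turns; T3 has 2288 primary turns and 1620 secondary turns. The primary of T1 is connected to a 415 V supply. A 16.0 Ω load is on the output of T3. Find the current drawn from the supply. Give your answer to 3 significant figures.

I_supply ≈ 3.70 A

After T1: V = 415.00 × 981/2042 = 199.37 V.
After T2: V = 199.37 × 819/738 = 221.25 V.
After T3: V = 221.25 × 1620/2288 = 156.66 V.
I_load = 156.66/16.0 = 9.7910 A, so P_out = 156.66 × 9.7910 = 1533.8 W.
All ideal ⇒ P_in = P_out, so I_supply = 1533.8/415 = 3.70 A.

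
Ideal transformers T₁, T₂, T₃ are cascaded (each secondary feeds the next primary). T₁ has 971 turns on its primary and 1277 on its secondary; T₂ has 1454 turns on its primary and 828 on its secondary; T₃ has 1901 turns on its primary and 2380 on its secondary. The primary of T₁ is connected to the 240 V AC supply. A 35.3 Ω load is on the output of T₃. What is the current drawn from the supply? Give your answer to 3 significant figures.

I_supply ≈ 5.98 A

After T₁: V = 240.00 × 1277/971 = 315.63 V.
After T₂: V = 315.63 × 828/1454 = 179.74 V.
After T₃: V = 179.74 × 2380/1901 = 225.03 V.
I_load = 225.03/35.3 = 6.3748 A, so P_out = 225.03 × 6.3748 = 1434.5 W.
All ideal ⇒ P_in = P_out, so I_supply = 1434.5/240 = 5.98 A.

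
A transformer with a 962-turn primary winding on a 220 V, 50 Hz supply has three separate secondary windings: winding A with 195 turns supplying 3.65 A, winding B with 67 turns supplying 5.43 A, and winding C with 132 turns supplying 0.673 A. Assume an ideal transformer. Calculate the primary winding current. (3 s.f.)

I_p ≈ 1.21 A

V_A = 220 × 195/962 = 44.595 V; V_B = 220 × 67/962 = 15.322 V; V_C = 220 × 132/962 = 30.187 V.
P_out = V_A I_A + V_B I_B + V_C I_C = 44.595×3.65 + 15.322×5.43 + 30.187×0.673 = 162.77 + 83.200 + 20.316 = 266.29 W.
Ideal ⇒ P_in = P_out, so I_p = P_out/V_p = 266.29/220 = 1.21 A.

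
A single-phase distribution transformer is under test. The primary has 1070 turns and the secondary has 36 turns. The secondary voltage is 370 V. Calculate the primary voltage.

V_p/V_s = N_p/N_s, so V_p = 370 × 1070/36 = 11000 V.

V_p ≈ 11000 V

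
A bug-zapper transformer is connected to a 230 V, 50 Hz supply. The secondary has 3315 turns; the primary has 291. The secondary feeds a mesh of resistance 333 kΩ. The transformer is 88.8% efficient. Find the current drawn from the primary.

I_p ≈ 0.101 A

V_s = 230 × 3315/291 = 2620.1 V.
I_s = V_s/R = 2620.1/333000 = 0.0078682 A.
P_out = V_s I_s = 2620.1 × 0.0078682 = 20.615 W.
P_in = P_out/η = 20.615/0.888 = 23.216 W.
I_p = P_in/V_p = 23.216/230 = 0.101 A.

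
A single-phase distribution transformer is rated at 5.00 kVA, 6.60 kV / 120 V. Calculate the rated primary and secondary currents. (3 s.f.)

I_p ≈ 0.758 A, I_s ≈ 41.7 A

I_p = S/V_p = 5000/6600 = 0.758 A.
I_s = S/V_s = 5000/120 = 41.7 A.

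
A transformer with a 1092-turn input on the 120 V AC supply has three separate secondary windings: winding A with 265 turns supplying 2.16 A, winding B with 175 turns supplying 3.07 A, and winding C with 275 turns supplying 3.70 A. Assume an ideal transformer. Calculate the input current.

V_A = 120 × 265/1092 = 29.121 V; V_B = 120 × 175/1092 = 19.231 V; V_C = 120 × 275/1092 = 30.220 V.
P_out = V_A I_A + V_B I_B + V_C I_C = 29.121×2.16 + 19.231×3.07 + 30.220×3.70 = 62.901 + 59.038 + 111.81 = 233.75 W.
Ideal ⇒ P_in = P_out, so I_in = P_out/V_in = 233.75/120 = 1.95 A.

I_in ≈ 1.95 A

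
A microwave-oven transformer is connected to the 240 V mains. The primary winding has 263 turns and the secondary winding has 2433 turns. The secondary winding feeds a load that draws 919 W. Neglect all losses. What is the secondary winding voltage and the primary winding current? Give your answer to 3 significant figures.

V_s = V_p × N_s/N_p = 240 × 2433/263 = 2220.2 V.
I_s = P/V_s = 919/2220.2 = 0.41392 A.
I_p = I_s × N_s/N_p = 0.41392 × 2433/263 = 3.83 A.

V_s ≈ 2220 V, I_p ≈ 3.83 A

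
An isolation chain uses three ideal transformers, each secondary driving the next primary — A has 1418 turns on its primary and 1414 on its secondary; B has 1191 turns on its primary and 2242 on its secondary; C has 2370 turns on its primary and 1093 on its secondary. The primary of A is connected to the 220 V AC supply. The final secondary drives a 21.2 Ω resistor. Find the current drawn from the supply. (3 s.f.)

I_supply ≈ 7.78 A

Secondary of A: V = 220.00 × 1414/1418 = 219.38 V.
Secondary of B: V = 219.38 × 2242/1191 = 412.97 V.
Secondary of C: V = 412.97 × 1093/2370 = 190.45 V.
I_load = 190.45/21.2 = 8.9837 A, so P_out = 190.45 × 8.9837 = 1711.0 W.
All ideal ⇒ P_in = P_out, so I_supply = 1711.0/220 = 7.78 A.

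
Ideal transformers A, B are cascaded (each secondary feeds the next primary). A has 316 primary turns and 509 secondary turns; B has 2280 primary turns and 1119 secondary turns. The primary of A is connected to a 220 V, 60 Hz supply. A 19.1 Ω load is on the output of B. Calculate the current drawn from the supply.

After A: V = 220.00 × 509/316 = 354.37 V.
After B: V = 354.37 × 1119/2280 = 173.92 V.
I_load = 173.92/19.1 = 9.1057 A, so P_out = 173.92 × 9.1057 = 1583.7 W.
All ideal ⇒ P_in = P_out, so I_supply = 1583.7/220 = 7.20 A.

I_supply ≈ 7.20 A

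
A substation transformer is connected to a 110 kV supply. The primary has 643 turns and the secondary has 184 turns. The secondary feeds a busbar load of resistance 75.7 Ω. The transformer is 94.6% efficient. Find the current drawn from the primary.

I_p ≈ 126 A

V_s = 110000 × 184/643 = 31477 V.
I_s = V_s/R = 31477/75.7 = 415.82 A.
P_out = V_s I_s = 31477 × 415.82 = 1.3089×10^7 W.
P_in = P_out/η = 1.3089×10^7/0.946 = 1.3836×10^7 W.
I_p = P_in/V_p = 1.3836×10^7/110000 = 126 A.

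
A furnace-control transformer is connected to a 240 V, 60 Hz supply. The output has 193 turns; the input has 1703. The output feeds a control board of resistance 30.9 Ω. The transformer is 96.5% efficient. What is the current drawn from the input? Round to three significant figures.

I_in ≈ 0.103 A

V_out = 240 × 193/1703 = 27.199 V.
I_out = V_out/R = 27.199/30.9 = 0.88023 A.
P_out = V_out I_out = 27.199 × 0.88023 = 23.941 W.
P_in = P_out/η = 23.941/0.965 = 24.810 W.
I_in = P_in/V_in = 24.810/240 = 0.103 A.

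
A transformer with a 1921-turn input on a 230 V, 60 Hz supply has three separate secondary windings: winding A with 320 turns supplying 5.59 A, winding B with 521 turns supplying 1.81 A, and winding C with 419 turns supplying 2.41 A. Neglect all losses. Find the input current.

I_in ≈ 1.95 A

V_A = 230 × 320/1921 = 38.313 V; V_B = 230 × 521/1921 = 62.379 V; V_C = 230 × 419/1921 = 50.167 V.
P_out = V_A I_A + V_B I_B + V_C I_C = 38.313×5.59 + 62.379×1.81 + 50.167×2.41 = 214.17 + 112.91 + 120.90 = 447.98 W.
Ideal ⇒ P_in = P_out, so I_in = P_out/V_in = 447.98/230 = 1.95 A.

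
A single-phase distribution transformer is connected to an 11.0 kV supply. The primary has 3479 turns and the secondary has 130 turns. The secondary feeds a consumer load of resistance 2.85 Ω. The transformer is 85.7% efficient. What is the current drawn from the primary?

I_p ≈ 6.29 A

V_s = 11000 × 130/3479 = 411.04 V.
I_s = V_s/R = 411.04/2.85 = 144.22 A.
P_out = V_s I_s = 411.04 × 144.22 = 59281 W.
P_in = P_out/η = 59281/0.857 = 69173 W.
I_p = P_in/V_p = 69173/11000 = 6.29 A.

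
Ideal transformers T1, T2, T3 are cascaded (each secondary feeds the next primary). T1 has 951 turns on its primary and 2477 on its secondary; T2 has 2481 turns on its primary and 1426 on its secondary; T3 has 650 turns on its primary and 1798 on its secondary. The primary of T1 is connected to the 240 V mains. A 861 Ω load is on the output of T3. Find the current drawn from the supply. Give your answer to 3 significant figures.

I_supply ≈ 4.78 A

After T1: V = 240.00 × 2477/951 = 625.11 V.
After T2: V = 625.11 × 1426/2481 = 359.29 V.
After T3: V = 359.29 × 1798/650 = 993.86 V.
I_load = 993.86/861 = 1.1543 A, so P_out = 993.86 × 1.1543 = 1147.2 W.
All ideal ⇒ P_in = P_out, so I_supply = 1147.2/240 = 4.78 A.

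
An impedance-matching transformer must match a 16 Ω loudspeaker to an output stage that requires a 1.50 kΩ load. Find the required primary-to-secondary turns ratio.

N_p/N_s ≈ 9.68

Z_p/Z_s = (N_p/N_s)², so N_p/N_s = √(1500/16) = √93.8 = 9.68.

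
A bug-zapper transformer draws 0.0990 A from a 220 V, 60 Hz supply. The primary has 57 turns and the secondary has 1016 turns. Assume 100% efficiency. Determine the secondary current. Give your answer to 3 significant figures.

I_s/I_p = N_p/N_s, so I_s = 0.0990 × 57/1016 = 0.00555 A.

I_s ≈ 0.00555 A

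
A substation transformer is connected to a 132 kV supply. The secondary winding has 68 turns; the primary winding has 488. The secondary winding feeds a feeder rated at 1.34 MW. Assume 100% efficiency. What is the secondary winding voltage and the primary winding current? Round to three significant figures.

V_s = V_p × N_s/N_p = 132000 × 68/488 = 18393 V.
I_s = P/V_s = 1.34×10^6/18393 = 72.852 A.
I_p = I_s × N_s/N_p = 72.852 × 68/488 = 10.2 A.

V_s ≈ 18400 V, I_p ≈ 10.2 A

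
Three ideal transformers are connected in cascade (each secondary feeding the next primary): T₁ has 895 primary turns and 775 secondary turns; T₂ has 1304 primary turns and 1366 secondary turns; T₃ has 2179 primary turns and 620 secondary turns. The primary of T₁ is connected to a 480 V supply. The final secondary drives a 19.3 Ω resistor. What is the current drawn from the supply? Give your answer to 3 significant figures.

Secondary of T₁: V = 480.00 × 775/895 = 415.64 V.
Secondary of T₂: V = 415.64 × 1366/1304 = 435.40 V.
Secondary of T₃: V = 435.40 × 620/2179 = 123.89 V.
I_load = 123.89/19.3 = 6.4190 A, so P_out = 123.89 × 6.4190 = 795.24 W.
All ideal ⇒ P_in = P_out, so I_supply = 795.24/480 = 1.66 A.

I_supply ≈ 1.66 A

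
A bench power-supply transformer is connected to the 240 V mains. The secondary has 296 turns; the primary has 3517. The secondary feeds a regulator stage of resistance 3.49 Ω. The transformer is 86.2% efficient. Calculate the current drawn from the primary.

I_p ≈ 0.565 A

V_s = 240 × 296/3517 = 20.199 V.
I_s = V_s/R = 20.199/3.49 = 5.7877 A.
P_out = V_s I_s = 20.199 × 5.7877 = 116.91 W.
P_in = P_out/η = 116.91/0.862 = 135.62 W.
I_p = P_in/V_p = 135.62/240 = 0.565 A.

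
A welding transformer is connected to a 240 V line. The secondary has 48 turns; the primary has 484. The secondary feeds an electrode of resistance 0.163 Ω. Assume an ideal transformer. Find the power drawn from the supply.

V_s = V_p × N_s/N_p = 240 × 48/484 = 23.802 V.
I_s = V_s/R = 23.802/0.163 = 146.02 A.
I_p = I_s × N_s/N_p = 146.02 × 48/484 = 14.482 A.
P = V_p I_p = 240 × 14.482 = 3480 W.

P ≈ 3480 W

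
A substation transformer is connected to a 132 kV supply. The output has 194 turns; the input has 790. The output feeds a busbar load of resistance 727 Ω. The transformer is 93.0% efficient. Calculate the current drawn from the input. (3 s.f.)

V_out = 132000 × 194/790 = 32415 V.
I_out = V_out/R = 32415/727 = 44.588 A.
P_out = V_out I_out = 32415 × 44.588 = 1.4453×10^6 W.
P_in = P_out/η = 1.4453×10^6/0.930 = 1.5541×10^6 W.
I_in = P_in/V_in = 1.5541×10^6/132000 = 11.8 A.

I_in ≈ 11.8 A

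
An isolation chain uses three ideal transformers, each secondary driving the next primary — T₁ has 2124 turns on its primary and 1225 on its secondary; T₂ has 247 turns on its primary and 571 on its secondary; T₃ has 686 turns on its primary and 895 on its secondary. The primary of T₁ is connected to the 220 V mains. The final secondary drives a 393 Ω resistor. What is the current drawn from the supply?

I_supply ≈ 1.69 A

After T₁: V = 220.00 × 1225/2124 = 126.88 V.
After T₂: V = 126.88 × 571/247 = 293.32 V.
After T₃: V = 293.32 × 895/686 = 382.69 V.
I_load = 382.69/393 = 0.97376 A, so P_out = 382.69 × 0.97376 = 372.64 W.
All ideal ⇒ P_in = P_out, so I_supply = 372.64/220 = 1.69 A.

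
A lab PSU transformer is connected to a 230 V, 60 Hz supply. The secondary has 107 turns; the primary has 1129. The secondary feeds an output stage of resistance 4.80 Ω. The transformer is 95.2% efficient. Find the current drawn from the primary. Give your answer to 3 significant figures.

I_p ≈ 0.452 A

V_s = 230 × 107/1129 = 21.798 V.
I_s = V_s/R = 21.798/4.80 = 4.5413 A.
P_out = V_s I_s = 21.798 × 4.5413 = 98.991 W.
P_in = P_out/η = 98.991/0.952 = 103.98 W.
I_p = P_in/V_p = 103.98/230 = 0.452 A.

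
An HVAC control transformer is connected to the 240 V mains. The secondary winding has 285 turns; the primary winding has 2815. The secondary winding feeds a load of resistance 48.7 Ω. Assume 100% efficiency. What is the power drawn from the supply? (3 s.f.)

P ≈ 12.1 W

V_s = V_p × N_s/N_p = 240 × 285/2815 = 24.298 V.
I_s = V_s/R = 24.298/48.7 = 0.49894 A.
I_p = I_s × N_s/N_p = 0.49894 × 285/2815 = 0.050514 A.
P = V_p I_p = 240 × 0.050514 = 12.1 W.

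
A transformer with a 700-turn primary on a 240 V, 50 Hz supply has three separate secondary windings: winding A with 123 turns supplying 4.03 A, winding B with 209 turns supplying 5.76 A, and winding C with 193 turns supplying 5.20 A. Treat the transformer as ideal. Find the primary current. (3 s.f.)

V_A = 240 × 123/700 = 42.171 V; V_B = 240 × 209/700 = 71.657 V; V_C = 240 × 193/700 = 66.171 V.
P_out = V_A I_A + V_B I_B + V_C I_C = 42.171×4.03 + 71.657×5.76 + 66.171×5.20 = 169.95 + 412.75 + 344.09 = 926.79 W.
Ideal ⇒ P_in = P_out, so I_p = P_out/V_p = 926.79/240 = 3.86 A.

I_p ≈ 3.86 A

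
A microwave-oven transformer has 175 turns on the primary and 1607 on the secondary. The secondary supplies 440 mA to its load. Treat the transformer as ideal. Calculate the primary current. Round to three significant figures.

I_p ≈ 4.04 A

For an ideal transformer I_p/I_s = N_s/N_p, so I_p = 0.440 × 1607/175 = 4.04 A.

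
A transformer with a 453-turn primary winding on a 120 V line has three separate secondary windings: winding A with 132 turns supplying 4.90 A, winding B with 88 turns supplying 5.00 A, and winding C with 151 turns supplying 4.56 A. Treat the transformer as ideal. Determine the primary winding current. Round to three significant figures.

V_A = 120 × 132/453 = 34.967 V; V_B = 120 × 88/453 = 23.311 V; V_C = 120 × 151/453 = 40.000 V.
P_out = V_A I_A + V_B I_B + V_C I_C = 34.967×4.90 + 23.311×5.00 + 40.000×4.56 = 171.34 + 116.56 + 182.40 = 470.29 W.
Ideal ⇒ P_in = P_out, so I_p = P_out/V_p = 470.29/120 = 3.92 A.

I_p ≈ 3.92 A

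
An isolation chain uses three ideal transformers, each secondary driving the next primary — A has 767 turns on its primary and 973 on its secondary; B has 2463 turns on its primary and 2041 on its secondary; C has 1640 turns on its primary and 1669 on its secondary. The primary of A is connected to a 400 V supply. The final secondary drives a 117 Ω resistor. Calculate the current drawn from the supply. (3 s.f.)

Secondary of A: V = 400.00 × 973/767 = 507.43 V.
Secondary of B: V = 507.43 × 2041/2463 = 420.49 V.
Secondary of C: V = 420.49 × 1669/1640 = 427.93 V.
I_load = 427.93/117 = 3.6575 A, so P_out = 427.93 × 3.6575 = 1565.1 W.
All ideal ⇒ P_in = P_out, so I_supply = 1565.1/400 = 3.91 A.

I_supply ≈ 3.91 A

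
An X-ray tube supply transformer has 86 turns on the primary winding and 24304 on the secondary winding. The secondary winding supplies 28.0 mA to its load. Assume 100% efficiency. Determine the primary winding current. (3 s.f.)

For an ideal transformer I_p/I_s = N_s/N_p, so I_p = 0.0280 × 24304/86 = 7.91 A.

I_p ≈ 7.91 A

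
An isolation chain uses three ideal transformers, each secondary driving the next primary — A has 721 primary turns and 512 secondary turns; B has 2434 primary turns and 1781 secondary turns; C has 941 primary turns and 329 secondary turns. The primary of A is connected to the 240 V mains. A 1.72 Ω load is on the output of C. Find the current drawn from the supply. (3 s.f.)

I_supply ≈ 4.61 A

Secondary of A: V = 240.00 × 512/721 = 170.43 V.
Secondary of B: V = 170.43 × 1781/2434 = 124.71 V.
Secondary of C: V = 124.71 × 329/941 = 43.601 V.
I_load = 43.601/1.72 = 25.349 A, so P_out = 43.601 × 25.349 = 1105.3 W.
All ideal ⇒ P_in = P_out, so I_supply = 1105.3/240 = 4.61 A.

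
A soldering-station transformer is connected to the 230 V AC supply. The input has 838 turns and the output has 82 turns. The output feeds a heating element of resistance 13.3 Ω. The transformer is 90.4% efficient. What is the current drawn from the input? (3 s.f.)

I_in ≈ 0.183 A

V_out = 230 × 82/838 = 22.506 V.
I_out = V_out/R = 22.506/13.3 = 1.6922 A.
P_out = V_out I_out = 22.506 × 1.6922 = 38.084 W.
P_in = P_out/η = 38.084/0.904 = 42.128 W.
I_in = P_in/V_in = 42.128/230 = 0.183 A.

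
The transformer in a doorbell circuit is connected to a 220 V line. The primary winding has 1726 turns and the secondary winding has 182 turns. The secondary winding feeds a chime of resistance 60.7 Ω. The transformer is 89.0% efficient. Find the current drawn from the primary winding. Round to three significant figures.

I_p ≈ 0.0453 A

V_s = 220 × 182/1726 = 23.198 V.
I_s = V_s/R = 23.198/60.7 = 0.38218 A.
P_out = V_s I_s = 23.198 × 0.38218 = 8.8658 W.
P_in = P_out/η = 8.8658/0.890 = 9.9616 W.
I_p = P_in/V_p = 9.9616/220 = 0.0453 A.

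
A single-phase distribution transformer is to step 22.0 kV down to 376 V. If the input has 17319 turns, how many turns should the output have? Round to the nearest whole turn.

N_out = 296 turns

N_out/N_in = V_out/V_in, so N_out = 17319 × 376/22000 = 296.0 ≈ 296 turns.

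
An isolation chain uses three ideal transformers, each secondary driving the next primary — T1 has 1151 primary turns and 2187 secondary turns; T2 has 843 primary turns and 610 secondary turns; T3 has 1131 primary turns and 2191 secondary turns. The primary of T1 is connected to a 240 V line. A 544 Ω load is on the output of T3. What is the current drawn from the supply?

I_supply ≈ 3.13 A

Secondary of T1: V = 240.00 × 2187/1151 = 456.02 V.
Secondary of T2: V = 456.02 × 610/843 = 329.98 V.
Secondary of T3: V = 329.98 × 2191/1131 = 639.24 V.
I_load = 639.24/544 = 1.1751 A, so P_out = 639.24 × 1.1751 = 751.16 W.
All ideal ⇒ P_in = P_out, so I_supply = 751.16/240 = 3.13 A.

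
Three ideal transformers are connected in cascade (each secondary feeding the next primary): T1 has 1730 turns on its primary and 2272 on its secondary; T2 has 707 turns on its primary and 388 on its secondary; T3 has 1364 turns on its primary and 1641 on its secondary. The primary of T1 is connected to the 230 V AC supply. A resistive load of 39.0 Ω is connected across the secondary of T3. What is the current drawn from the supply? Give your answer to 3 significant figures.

Secondary of T1: V = 230.00 × 2272/1730 = 302.06 V.
Secondary of T2: V = 302.06 × 388/707 = 165.77 V.
Secondary of T3: V = 165.77 × 1641/1364 = 199.43 V.
I_load = 199.43/39.0 = 5.1137 A, so P_out = 199.43 × 5.1137 = 1019.8 W.
All ideal ⇒ P_in = P_out, so I_supply = 1019.8/230 = 4.43 A.

I_supply ≈ 4.43 A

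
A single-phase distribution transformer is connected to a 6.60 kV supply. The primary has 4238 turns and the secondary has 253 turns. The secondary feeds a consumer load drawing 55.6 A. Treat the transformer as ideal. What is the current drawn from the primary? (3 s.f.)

For an ideal transformer I_p N_p = I_s N_s, so I_p = 55.6 × 253/4238 = 3.32 A.

I_p ≈ 3.32 A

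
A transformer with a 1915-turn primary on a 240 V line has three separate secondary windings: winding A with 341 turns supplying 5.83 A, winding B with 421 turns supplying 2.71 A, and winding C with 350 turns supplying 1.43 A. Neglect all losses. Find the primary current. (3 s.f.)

V_A = 240 × 341/1915 = 42.736 V; V_B = 240 × 421/1915 = 52.762 V; V_C = 240 × 350/1915 = 43.864 V.
P_out = V_A I_A + V_B I_B + V_C I_C = 42.736×5.83 + 52.762×2.71 + 43.864×1.43 = 249.15 + 142.99 + 62.726 = 454.86 W.
Ideal ⇒ P_in = P_out, so I_p = P_out/V_p = 454.86/240 = 1.90 A.

I_p ≈ 1.90 A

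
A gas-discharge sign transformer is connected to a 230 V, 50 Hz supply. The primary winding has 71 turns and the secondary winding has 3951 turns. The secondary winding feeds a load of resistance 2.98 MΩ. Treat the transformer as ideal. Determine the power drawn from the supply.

V_s = V_p × N_s/N_p = 230 × 3951/71 = 12799 V.
I_s = V_s/R = 12799/(2.98×10^6) = 0.0042950 A.
I_p = I_s × N_s/N_p = 0.0042950 × 3951/71 = 0.23901 A.
P = V_p I_p = 230 × 0.23901 = 55.0 W.

P ≈ 55.0 W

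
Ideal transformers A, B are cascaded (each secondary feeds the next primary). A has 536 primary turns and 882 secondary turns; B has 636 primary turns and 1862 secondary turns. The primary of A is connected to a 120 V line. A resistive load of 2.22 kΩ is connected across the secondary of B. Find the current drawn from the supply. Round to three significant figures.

After A: V = 120.00 × 882/536 = 197.46 V.
After B: V = 197.46 × 1862/636 = 578.11 V.
I_load = 578.11/2220 = 0.26041 A, so P_out = 578.11 × 0.26041 = 150.54 W.
All ideal ⇒ P_in = P_out, so I_supply = 150.54/120 = 1.25 A.

I_supply ≈ 1.25 A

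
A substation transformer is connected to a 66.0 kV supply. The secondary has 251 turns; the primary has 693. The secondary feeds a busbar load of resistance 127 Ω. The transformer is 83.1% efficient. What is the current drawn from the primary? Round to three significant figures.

V_s = 66000 × 251/693 = 23905 V.
I_s = V_s/R = 23905/127 = 188.23 A.
P_out = V_s I_s = 23905 × 188.23 = 4.4995×10^6 W.
P_in = P_out/η = 4.4995×10^6/0.831 = 5.4146×10^6 W.
I_p = P_in/V_p = 5.4146×10^6/66000 = 82.0 A.

I_p ≈ 82.0 A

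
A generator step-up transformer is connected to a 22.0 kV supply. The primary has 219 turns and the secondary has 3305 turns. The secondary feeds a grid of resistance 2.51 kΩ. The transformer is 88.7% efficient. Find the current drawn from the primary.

V_s = 22000 × 3305/219 = 332010 V.
I_s = V_s/R = 332010/2510 = 132.27 A.
P_out = V_s I_s = 332010 × 132.27 = 4.3916×10^7 W.
P_in = P_out/η = 4.3916×10^7/0.887 = 4.9511×10^7 W.
I_p = P_in/V_p = 4.9511×10^7/22000 = 2250 A.

I_p ≈ 2250 A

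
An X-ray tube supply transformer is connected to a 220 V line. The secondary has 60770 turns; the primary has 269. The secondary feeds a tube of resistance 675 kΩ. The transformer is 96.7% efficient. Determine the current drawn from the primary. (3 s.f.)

V_s = 220 × 60770/269 = 49700 V.
I_s = V_s/R = 49700/675000 = 0.073630 A.
P_out = V_s I_s = 49700 × 0.073630 = 3659.4 W.
P_in = P_out/η = 3659.4/0.967 = 3784.3 W.
I_p = P_in/V_p = 3784.3/220 = 17.2 A.

I_p ≈ 17.2 A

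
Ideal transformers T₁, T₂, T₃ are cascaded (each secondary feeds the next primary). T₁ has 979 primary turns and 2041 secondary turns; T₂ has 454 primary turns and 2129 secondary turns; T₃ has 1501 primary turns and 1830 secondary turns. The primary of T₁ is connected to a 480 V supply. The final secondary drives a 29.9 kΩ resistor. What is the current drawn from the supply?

I_supply ≈ 2.28 A

Secondary of T₁: V = 480.00 × 2041/979 = 1000.7 V.
Secondary of T₂: V = 1000.7 × 2129/454 = 4692.7 V.
Secondary of T₃: V = 4692.7 × 1830/1501 = 5721.3 V.
I_load = 5721.3/29900 = 0.19135 A, so P_out = 5721.3 × 0.19135 = 1094.7 W.
All ideal ⇒ P_in = P_out, so I_supply = 1094.7/480 = 2.28 A.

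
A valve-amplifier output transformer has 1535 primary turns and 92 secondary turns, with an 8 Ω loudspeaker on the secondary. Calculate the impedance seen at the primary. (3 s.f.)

Z_p ≈ 2230 Ω

Z_p = (N_p/N_s)² × Z_s = (1535/92)² × 8 = 2230 Ω.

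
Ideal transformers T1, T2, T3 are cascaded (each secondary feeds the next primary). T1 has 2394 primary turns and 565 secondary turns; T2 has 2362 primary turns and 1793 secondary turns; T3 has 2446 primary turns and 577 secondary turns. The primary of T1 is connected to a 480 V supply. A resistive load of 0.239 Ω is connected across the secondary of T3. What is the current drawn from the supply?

I_supply ≈ 3.59 A

Secondary of T1: V = 480.00 × 565/2394 = 113.28 V.
Secondary of T2: V = 113.28 × 1793/2362 = 85.994 V.
Secondary of T3: V = 85.994 × 577/2446 = 20.285 V.
I_load = 20.285/0.239 = 84.876 A, so P_out = 20.285 × 84.876 = 1721.8 W.
All ideal ⇒ P_in = P_out, so I_supply = 1721.8/480 = 3.59 A.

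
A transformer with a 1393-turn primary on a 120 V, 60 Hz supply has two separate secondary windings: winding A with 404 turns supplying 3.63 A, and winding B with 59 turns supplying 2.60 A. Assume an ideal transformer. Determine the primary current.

I_p ≈ 1.16 A

V_A = 120 × 404/1393 = 34.803 V; V_B = 120 × 59/1393 = 5.0826 V.
P_out = V_A I_A + V_B I_B = 34.803×3.63 + 5.0826×2.60 = 126.33 + 13.215 = 139.55 W.
Ideal ⇒ P_in = P_out, so I_p = P_out/V_p = 139.55/120 = 1.16 A.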